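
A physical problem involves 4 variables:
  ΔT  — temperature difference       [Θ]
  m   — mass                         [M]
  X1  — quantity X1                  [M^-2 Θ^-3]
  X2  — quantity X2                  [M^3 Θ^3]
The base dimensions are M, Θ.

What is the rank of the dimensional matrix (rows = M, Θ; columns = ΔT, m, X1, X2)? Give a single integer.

2

Write exponents as rows M,Θ / cols ΔT,m,X1,X2:
  M: [ 0  1 -2  3]
  Θ: [ 1  0 -3  3]
RREF → pivots at {ΔT,m} ⇒ r = 2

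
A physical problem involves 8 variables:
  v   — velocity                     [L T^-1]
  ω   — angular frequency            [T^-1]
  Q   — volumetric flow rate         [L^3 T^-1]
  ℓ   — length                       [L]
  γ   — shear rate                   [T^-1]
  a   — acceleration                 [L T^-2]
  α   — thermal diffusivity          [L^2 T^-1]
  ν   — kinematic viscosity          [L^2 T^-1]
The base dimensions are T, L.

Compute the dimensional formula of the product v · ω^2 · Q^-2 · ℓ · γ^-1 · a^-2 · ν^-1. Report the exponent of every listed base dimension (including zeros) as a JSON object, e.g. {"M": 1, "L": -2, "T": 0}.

{"T": 5, "L": -8}

Exponent matrix [T,L] × [v,ω,Q,ℓ,γ,a,α,ν]:
  T: [-1 -1 -1  0 -1 -2 -1 -1]
  L: [ 1  0  3  1  0  1  2  2]
  [T]: (1)·-1+(2)·-1+(-2)·-1+(1)·0+(-1)·-1+(-2)·-2+(-1)·-1 = 5
  [L]: (1)·1+(2)·0+(-2)·3+(1)·1+(-1)·0+(-2)·1+(-1)·2 = -8
⇒ T^5 L^-8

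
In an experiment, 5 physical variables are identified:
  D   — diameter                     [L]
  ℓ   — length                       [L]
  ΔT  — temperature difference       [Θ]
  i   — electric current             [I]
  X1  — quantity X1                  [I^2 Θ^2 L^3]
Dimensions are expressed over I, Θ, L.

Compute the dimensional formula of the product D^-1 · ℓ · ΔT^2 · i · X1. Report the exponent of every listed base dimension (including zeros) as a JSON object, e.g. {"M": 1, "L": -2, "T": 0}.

{"I": 3, "Θ": 4, "L": 3}

Write exponents as rows I,Θ,L / cols D,ℓ,ΔT,i,X1:
  I: [ 0  0  0  1  2]
  Θ: [ 0  0  1  0  2]
  L: [ 1  1  0  0  3]
  [I]: (-1)·0+(1)·0+(2)·0+(1)·1+(1)·2 = 3
  [Θ]: (-1)·0+(1)·0+(2)·1+(1)·0+(1)·2 = 4
  [L]: (-1)·1+(1)·1+(2)·0+(1)·0+(1)·3 = 3
⇒ I^3 Θ^4 L^3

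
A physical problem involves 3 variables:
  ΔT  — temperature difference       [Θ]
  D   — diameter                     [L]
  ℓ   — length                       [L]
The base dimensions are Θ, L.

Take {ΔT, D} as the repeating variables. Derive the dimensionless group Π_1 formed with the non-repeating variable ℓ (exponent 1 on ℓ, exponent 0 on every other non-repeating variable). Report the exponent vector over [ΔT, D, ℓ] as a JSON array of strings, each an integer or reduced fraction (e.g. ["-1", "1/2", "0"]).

Exponent matrix [Θ,L] × [ΔT,D,ℓ]:
  Θ: [ 1  0  0]
  L: [ 0  1  1]
RREF → pivots at {ΔT,D} ⇒ r = 2
Repeat: ΔT,D; free: ℓ
RREF:
  r0: [   1    0    0]
  r1: [   0    1    1]
Fix exponent of ℓ at 1; solve each RREF row for its pivot's exponent:
  r0: exp(ΔT) + (0)·1 = 0 ⇒ exp(ΔT) = 0
  r1: exp(D) + (1)·1 = 0 ⇒ exp(D) = -1
Π_1 = D^-1 · ℓ

["0", "-1", "1"]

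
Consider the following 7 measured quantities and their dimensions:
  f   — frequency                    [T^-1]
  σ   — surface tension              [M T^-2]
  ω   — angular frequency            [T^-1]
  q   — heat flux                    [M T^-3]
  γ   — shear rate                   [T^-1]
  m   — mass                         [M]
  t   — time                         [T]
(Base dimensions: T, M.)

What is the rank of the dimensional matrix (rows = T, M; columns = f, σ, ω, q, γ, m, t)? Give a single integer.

2

Write exponents as rows T,M / cols f,σ,ω,q,γ,m,t:
  T: [-1 -2 -1 -3 -1  0  1]
  M: [ 0  1  0  1  0  1  0]
Echelon form has 2 nonzero rows (pivots: f,σ)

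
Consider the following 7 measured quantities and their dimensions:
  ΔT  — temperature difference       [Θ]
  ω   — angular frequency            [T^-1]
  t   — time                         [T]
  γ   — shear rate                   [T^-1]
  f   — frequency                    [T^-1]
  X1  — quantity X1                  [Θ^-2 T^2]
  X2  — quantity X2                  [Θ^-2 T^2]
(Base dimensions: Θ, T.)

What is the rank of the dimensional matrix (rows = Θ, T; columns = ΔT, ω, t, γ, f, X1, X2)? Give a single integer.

2

Exponent matrix [Θ,T] × [ΔT,ω,t,γ,f,X1,X2]:
  Θ: [ 1  0  0  0  0 -2 -2]
  T: [ 0 -1  1 -1 -1  2  2]
Row reduction gives pivot columns ΔT,ω; rank = 2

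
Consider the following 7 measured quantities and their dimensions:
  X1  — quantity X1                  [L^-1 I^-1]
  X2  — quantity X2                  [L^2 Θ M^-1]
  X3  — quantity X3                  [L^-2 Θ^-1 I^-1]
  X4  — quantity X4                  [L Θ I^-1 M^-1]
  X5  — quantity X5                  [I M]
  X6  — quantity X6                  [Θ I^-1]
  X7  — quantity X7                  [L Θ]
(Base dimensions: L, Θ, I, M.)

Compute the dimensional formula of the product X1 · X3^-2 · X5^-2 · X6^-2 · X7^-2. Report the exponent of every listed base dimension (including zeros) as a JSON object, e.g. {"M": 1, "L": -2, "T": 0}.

Dimensional matrix (L×Θ×I×M by X1×X2×X3×X4×X5×X6×X7):
  L: [-1  2 -2  1  0  0  1]
  Θ: [ 0  1 -1  1  0  1  1]
  I: [-1  0 -1 -1  1 -1  0]
  M: [ 0 -1  0 -1  1  0  0]
  [L]: (1)·-1+(-2)·-2+(-2)·0+(-2)·0+(-2)·1 = 1
  [Θ]: (1)·0+(-2)·-1+(-2)·0+(-2)·1+(-2)·1 = -2
  [I]: (1)·-1+(-2)·-1+(-2)·1+(-2)·-1+(-2)·0 = 1
  [M]: (1)·0+(-2)·0+(-2)·1+(-2)·0+(-2)·0 = -2
⇒ L Θ^-2 I M^-2

{"L": 1, "Θ": -2, "I": 1, "M": -2}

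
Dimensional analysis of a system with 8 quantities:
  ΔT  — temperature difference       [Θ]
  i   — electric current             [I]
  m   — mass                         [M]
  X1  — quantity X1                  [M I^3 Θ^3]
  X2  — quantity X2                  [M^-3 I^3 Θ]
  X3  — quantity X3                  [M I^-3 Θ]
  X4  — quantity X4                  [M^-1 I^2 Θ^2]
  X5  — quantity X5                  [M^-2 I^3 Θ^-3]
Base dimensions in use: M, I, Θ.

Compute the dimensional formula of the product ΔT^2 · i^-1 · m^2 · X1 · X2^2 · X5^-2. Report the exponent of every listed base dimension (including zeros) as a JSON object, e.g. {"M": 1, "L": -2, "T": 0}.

Write exponents as rows M,I,Θ / cols ΔT,i,m,X1,X2,X3,X4,X5:
  M: [ 0  0  1  1 -3  1 -1 -2]
  I: [ 0  1  0  3  3 -3  2  3]
  Θ: [ 1  0  0  3  1  1  2 -3]
  [M]: (2)·0+(-1)·0+(2)·1+(1)·1+(2)·-3+(-2)·-2 = 1
  [I]: (2)·0+(-1)·1+(2)·0+(1)·3+(2)·3+(-2)·3 = 2
  [Θ]: (2)·1+(-1)·0+(2)·0+(1)·3+(2)·1+(-2)·-3 = 13
⇒ M I^2 Θ^13

{"M": 1, "I": 2, "Θ": 13}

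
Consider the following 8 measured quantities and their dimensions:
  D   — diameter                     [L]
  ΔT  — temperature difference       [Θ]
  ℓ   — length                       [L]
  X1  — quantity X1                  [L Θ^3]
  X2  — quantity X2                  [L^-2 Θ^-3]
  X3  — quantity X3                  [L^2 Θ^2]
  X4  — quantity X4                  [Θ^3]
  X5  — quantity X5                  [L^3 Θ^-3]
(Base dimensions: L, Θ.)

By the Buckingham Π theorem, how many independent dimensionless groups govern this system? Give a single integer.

6

Write exponents as rows L,Θ / cols D,ΔT,ℓ,X1,X2,X3,X4,X5:
  L: [ 1  0  1  1 -2  2  0  3]
  Θ: [ 0  1  0  3 -3  2  3 -3]
RREF → pivots at {D,ΔT} ⇒ r = 2
n=8, r=2 ⇒ 6 dimensionless groups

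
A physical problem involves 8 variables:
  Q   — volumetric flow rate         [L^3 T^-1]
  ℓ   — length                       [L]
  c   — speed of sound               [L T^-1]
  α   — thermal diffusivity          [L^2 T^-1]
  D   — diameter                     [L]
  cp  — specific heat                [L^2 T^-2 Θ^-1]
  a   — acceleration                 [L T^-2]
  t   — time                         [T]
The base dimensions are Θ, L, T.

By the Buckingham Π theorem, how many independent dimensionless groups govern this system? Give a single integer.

5

Exponent matrix [Θ,L,T] × [Q,ℓ,c,α,D,cp,a,t]:
  Θ: [ 0  0  0  0  0 -1  0  0]
  L: [ 3  1  1  2  1  2  1  0]
  T: [-1  0 -1 -1  0 -2 -2  1]
Row reduction gives pivot columns Q,ℓ,cp; rank = 3
Π count = n − r = 8 − 3 = 5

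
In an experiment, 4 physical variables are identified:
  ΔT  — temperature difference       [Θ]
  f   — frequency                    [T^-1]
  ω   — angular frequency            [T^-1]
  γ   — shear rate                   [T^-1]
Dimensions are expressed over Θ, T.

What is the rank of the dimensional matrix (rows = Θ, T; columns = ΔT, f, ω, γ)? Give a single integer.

2

Exponent matrix [Θ,T] × [ΔT,f,ω,γ]:
  Θ: [ 1  0  0  0]
  T: [ 0 -1 -1 -1]
Row reduction gives pivot columns ΔT,f; rank = 2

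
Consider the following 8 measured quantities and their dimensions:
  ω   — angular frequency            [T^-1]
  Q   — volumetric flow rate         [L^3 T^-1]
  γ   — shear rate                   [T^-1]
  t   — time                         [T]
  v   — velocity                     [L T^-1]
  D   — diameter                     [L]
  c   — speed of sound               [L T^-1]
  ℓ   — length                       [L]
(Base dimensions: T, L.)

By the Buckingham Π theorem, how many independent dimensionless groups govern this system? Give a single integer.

Write exponents as rows T,L / cols ω,Q,γ,t,v,D,c,ℓ:
  T: [-1 -1 -1  1 -1  0 -1  0]
  L: [ 0  3  0  0  1  1  1  1]
Row reduction gives pivot columns ω,Q; rank = 2
8 vars − rank 2 = 6 Π groups

6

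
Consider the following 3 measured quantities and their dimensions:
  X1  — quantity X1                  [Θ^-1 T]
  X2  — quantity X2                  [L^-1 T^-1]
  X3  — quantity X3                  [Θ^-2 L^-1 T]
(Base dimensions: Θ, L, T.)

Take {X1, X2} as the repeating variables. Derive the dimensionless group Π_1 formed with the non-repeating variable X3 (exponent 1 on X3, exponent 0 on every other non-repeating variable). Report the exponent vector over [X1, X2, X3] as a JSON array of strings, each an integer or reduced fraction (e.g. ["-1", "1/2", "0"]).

Exponent matrix [Θ,L,T] × [X1,X2,X3]:
  Θ: [-1  0 -2]
  L: [ 0 -1 -1]
  T: [ 1 -1  1]
Echelon form has 2 nonzero rows (pivots: X1,X2)
Pivot set = {X1,X2}, free = {X3}
RREF:
  r0: [   1    0    2]
  r1: [   0    1    1]
  r2: [   0    0    0]
Fix exponent of X3 at 1; solve each RREF row for its pivot's exponent:
  r0: exp(X1) + (2)·1 = 0 ⇒ exp(X1) = -2
  r1: exp(X2) + (1)·1 = 0 ⇒ exp(X2) = -1
Π_1 = X1^-2 · X2^-1 · X3

["-2", "-1", "1"]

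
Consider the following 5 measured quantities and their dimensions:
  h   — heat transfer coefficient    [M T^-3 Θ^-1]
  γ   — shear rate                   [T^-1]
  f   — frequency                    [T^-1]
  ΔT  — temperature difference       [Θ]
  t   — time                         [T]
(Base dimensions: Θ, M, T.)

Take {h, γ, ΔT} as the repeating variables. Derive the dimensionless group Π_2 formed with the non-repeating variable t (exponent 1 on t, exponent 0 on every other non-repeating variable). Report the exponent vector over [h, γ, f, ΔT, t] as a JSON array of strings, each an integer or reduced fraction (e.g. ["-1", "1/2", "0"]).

["0", "1", "0", "0", "1"]

Write exponents as rows Θ,M,T / cols h,γ,f,ΔT,t:
  Θ: [-1  0  0  1  0]
  M: [ 1  0  0  0  0]
  T: [-3 -1 -1  0  1]
RREF → pivots at {h,γ,ΔT} ⇒ r = 3
Repeat: h,γ,ΔT; free: f,t
RREF:
  r0: [   1    0    0    0    0]
  r1: [   0    1    1    0   -1]
  r2: [   0    0    0    1    0]
Fix exponent of t at 1, f at 0; solve each RREF row for its pivot's exponent:
  r0: exp(h) + (0)·1 = 0 ⇒ exp(h) = 0
  r1: exp(γ) + (-1)·1 = 0 ⇒ exp(γ) = 1
  r2: exp(ΔT) + (0)·1 = 0 ⇒ exp(ΔT) = 0
Π_2 = γ · t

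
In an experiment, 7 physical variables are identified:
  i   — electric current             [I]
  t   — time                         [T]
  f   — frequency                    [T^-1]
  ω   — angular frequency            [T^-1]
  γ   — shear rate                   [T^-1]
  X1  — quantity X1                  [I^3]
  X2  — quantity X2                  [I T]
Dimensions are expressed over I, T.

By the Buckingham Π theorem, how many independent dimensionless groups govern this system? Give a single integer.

Write exponents as rows I,T / cols i,t,f,ω,γ,X1,X2:
  I: [ 1  0  0  0  0  3  1]
  T: [ 0  1 -1 -1 -1  0  1]
Row reduction gives pivot columns i,t; rank = 2
n=7, r=2 ⇒ 5 dimensionless groups

5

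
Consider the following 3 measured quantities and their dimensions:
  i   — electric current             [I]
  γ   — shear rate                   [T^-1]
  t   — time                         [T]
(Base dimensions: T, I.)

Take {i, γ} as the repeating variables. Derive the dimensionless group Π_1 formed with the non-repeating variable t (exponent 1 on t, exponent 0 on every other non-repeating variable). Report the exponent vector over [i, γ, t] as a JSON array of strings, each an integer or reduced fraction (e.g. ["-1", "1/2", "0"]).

["0", "1", "1"]

Exponent matrix [T,I] × [i,γ,t]:
  T: [ 0 -1  1]
  I: [ 1  0  0]
RREF → pivots at {i,γ} ⇒ r = 2
Pivot set = {i,γ}, free = {t}
RREF:
  r0: [   1    0    0]
  r1: [   0    1   -1]
Fix exponent of t at 1; solve each RREF row for its pivot's exponent:
  r0: exp(i) + (0)·1 = 0 ⇒ exp(i) = 0
  r1: exp(γ) + (-1)·1 = 0 ⇒ exp(γ) = 1
Π_1 = γ · t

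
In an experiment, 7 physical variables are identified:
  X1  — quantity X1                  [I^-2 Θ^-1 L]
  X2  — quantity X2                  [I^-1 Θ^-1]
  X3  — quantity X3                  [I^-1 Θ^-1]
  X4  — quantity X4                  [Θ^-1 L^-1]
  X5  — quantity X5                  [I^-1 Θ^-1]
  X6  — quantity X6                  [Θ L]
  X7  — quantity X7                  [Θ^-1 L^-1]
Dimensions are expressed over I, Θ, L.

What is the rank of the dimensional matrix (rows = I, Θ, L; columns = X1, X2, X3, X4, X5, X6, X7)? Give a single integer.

2

Dimensional matrix (I×Θ×L by X1×X2×X3×X4×X5×X6×X7):
  I: [-2 -1 -1  0 -1  0  0]
  Θ: [-1 -1 -1 -1 -1  1 -1]
  L: [ 1  0  0 -1  0  1 -1]
Row reduction gives pivot columns X1,X2; rank = 2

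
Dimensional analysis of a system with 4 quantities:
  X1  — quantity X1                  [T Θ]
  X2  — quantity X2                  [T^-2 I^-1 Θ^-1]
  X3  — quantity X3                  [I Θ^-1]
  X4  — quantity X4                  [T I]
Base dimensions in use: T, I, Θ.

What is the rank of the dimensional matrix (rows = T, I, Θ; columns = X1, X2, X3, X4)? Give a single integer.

Write exponents as rows T,I,Θ / cols X1,X2,X3,X4:
  T: [ 1 -2  0  1]
  I: [ 0 -1  1  1]
  Θ: [ 1 -1 -1  0]
Echelon form has 2 nonzero rows (pivots: X1,X2)

2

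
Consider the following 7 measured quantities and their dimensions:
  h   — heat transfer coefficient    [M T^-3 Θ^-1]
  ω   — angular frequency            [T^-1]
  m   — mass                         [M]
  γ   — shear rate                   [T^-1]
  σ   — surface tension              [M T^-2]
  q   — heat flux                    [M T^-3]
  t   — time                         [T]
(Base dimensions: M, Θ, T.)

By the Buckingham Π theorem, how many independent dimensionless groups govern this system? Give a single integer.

Write exponents as rows M,Θ,T / cols h,ω,m,γ,σ,q,t:
  M: [ 1  0  1  0  1  1  0]
  Θ: [-1  0  0  0  0  0  0]
  T: [-3 -1  0 -1 -2 -3  1]
RREF → pivots at {h,ω,m} ⇒ r = 3
n=7, r=3 ⇒ 4 dimensionless groups

4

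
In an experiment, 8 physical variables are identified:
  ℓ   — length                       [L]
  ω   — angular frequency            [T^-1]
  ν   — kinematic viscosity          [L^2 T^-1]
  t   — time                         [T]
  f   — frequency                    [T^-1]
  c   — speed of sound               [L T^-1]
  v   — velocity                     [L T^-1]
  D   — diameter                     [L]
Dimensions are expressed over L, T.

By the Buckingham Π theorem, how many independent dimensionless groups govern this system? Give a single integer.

6

Exponent matrix [L,T] × [ℓ,ω,ν,t,f,c,v,D]:
  L: [ 1  0  2  0  0  1  1  1]
  T: [ 0 -1 -1  1 -1 -1 -1  0]
RREF → pivots at {ℓ,ω} ⇒ r = 2
n=8, r=2 ⇒ 6 dimensionless groups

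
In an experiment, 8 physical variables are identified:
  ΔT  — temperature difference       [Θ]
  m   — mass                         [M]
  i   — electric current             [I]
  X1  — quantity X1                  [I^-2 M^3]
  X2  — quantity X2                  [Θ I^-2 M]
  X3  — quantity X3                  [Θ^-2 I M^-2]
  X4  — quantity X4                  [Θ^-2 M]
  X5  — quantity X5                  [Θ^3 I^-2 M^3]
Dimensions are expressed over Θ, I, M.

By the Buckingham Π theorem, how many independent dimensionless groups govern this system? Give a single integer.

Dimensional matrix (Θ×I×M by ΔT×m×i×X1×X2×X3×X4×X5):
  Θ: [ 1  0  0  0  1 -2 -2  3]
  I: [ 0  0  1 -2 -2  1  0 -2]
  M: [ 0  1  0  3  1 -2  1  3]
Row reduction gives pivot columns ΔT,m,i; rank = 3
8 vars − rank 3 = 5 Π groups

5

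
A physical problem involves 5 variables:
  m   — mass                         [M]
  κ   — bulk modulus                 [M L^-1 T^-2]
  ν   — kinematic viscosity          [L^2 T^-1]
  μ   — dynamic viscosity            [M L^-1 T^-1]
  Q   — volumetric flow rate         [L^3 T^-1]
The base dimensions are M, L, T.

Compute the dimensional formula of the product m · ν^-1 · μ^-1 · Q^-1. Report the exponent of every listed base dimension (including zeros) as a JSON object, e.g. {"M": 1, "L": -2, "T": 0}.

{"M": 0, "L": -4, "T": 3}

Dimensional matrix (M×L×T by m×κ×ν×μ×Q):
  M: [ 1  1  0  1  0]
  L: [ 0 -1  2 -1  3]
  T: [ 0 -2 -1 -1 -1]
  [M]: (1)·1+(-1)·0+(-1)·1+(-1)·0 = 0
  [L]: (1)·0+(-1)·2+(-1)·-1+(-1)·3 = -4
  [T]: (1)·0+(-1)·-1+(-1)·-1+(-1)·-1 = 3
⇒ L^-4 T^3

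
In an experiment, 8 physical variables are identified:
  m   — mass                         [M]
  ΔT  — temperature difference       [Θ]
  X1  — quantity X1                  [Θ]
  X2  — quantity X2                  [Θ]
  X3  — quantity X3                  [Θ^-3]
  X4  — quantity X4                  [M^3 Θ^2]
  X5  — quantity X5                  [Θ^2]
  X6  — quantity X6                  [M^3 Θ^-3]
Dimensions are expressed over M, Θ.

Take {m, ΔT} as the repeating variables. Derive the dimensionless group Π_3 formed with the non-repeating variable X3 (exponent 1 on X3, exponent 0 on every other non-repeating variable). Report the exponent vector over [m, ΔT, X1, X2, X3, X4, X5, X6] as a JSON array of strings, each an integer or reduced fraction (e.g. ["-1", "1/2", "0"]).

["0", "3", "0", "0", "1", "0", "0", "0"]

Exponent matrix [M,Θ] × [m,ΔT,X1,X2,X3,X4,X5,X6]:
  M: [ 1  0  0  0  0  3  0  3]
  Θ: [ 0  1  1  1 -3  2  2 -3]
RREF → pivots at {m,ΔT} ⇒ r = 2
Pivot set = {m,ΔT}, free = {X1,X2,X3,X4,X5,X6}
RREF:
  r0: [   1    0    0    0    0    3    0    3]
  r1: [   0    1    1    1   -3    2    2   -3]
Fix exponent of X3 at 1, X1 at 0, X2 at 0, X4 at 0, X5 at 0, X6 at 0; solve each RREF row for its pivot's exponent:
  r0: exp(m) + (0)·1 = 0 ⇒ exp(m) = 0
  r1: exp(ΔT) + (-3)·1 = 0 ⇒ exp(ΔT) = 3
Π_3 = ΔT^3 · X3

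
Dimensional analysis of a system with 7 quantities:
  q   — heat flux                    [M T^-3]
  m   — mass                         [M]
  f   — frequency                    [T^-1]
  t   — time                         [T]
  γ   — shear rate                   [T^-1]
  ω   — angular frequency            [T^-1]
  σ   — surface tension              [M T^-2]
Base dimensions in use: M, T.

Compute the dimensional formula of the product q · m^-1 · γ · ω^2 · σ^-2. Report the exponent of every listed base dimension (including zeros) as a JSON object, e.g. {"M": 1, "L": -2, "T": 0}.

{"M": -2, "T": -2}

Exponent matrix [M,T] × [q,m,f,t,γ,ω,σ]:
  M: [ 1  1  0  0  0  0  1]
  T: [-3  0 -1  1 -1 -1 -2]
  [M]: (1)·1+(-1)·1+(1)·0+(2)·0+(-2)·1 = -2
  [T]: (1)·-3+(-1)·0+(1)·-1+(2)·-1+(-2)·-2 = -2
⇒ M^-2 T^-2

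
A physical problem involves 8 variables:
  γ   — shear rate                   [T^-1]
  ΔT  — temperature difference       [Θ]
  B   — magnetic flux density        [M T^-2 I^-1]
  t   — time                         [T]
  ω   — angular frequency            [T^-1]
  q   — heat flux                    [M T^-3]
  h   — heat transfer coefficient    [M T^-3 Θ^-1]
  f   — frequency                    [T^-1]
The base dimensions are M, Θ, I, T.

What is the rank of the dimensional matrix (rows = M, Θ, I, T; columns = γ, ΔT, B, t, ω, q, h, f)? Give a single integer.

Dimensional matrix (M×Θ×I×T by γ×ΔT×B×t×ω×q×h×f):
  M: [ 0  0  1  0  0  1  1  0]
  Θ: [ 0  1  0  0  0  0 -1  0]
  I: [ 0  0 -1  0  0  0  0  0]
  T: [-1  0 -2  1 -1 -3 -3 -1]
Echelon form has 4 nonzero rows (pivots: γ,ΔT,B,q)

4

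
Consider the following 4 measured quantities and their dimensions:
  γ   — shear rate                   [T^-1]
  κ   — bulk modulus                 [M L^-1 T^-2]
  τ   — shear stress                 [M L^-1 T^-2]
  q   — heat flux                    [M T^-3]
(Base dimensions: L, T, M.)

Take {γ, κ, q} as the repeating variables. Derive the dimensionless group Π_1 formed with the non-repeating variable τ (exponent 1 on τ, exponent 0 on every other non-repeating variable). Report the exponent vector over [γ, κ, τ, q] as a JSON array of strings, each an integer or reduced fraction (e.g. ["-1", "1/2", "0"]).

Dimensional matrix (L×T×M by γ×κ×τ×q):
  L: [ 0 -1 -1  0]
  T: [-1 -2 -2 -3]
  M: [ 0  1  1  1]
RREF → pivots at {γ,κ,q} ⇒ r = 3
Pivot set = {γ,κ,q}, free = {τ}
RREF:
  r0: [   1    0    0    0]
  r1: [   0    1    1    0]
  r2: [   0    0    0    1]
Fix exponent of τ at 1; solve each RREF row for its pivot's exponent:
  r0: exp(γ) + (0)·1 = 0 ⇒ exp(γ) = 0
  r1: exp(κ) + (1)·1 = 0 ⇒ exp(κ) = -1
  r2: exp(q) + (0)·1 = 0 ⇒ exp(q) = 0
Π_1 = κ^-1 · τ

["0", "-1", "1", "0"]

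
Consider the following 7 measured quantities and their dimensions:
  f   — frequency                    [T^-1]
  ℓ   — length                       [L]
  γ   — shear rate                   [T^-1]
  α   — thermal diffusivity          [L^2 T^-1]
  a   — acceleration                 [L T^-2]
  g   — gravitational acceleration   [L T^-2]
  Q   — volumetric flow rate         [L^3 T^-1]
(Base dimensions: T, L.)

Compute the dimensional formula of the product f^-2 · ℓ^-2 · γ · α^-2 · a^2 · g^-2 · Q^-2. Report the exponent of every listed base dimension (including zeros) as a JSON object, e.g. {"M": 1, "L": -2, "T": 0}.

{"T": 5, "L": -12}

Write exponents as rows T,L / cols f,ℓ,γ,α,a,g,Q:
  T: [-1  0 -1 -1 -2 -2 -1]
  L: [ 0  1  0  2  1  1  3]
  [T]: (-2)·-1+(-2)·0+(1)·-1+(-2)·-1+(2)·-2+(-2)·-2+(-2)·-1 = 5
  [L]: (-2)·0+(-2)·1+(1)·0+(-2)·2+(2)·1+(-2)·1+(-2)·3 = -12
⇒ T^5 L^-12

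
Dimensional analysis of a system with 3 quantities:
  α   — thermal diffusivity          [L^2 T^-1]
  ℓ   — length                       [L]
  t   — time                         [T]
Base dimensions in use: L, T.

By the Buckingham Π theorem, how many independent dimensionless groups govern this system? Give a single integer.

1

Exponent matrix [L,T] × [α,ℓ,t]:
  L: [ 2  1  0]
  T: [-1  0  1]
RREF → pivots at {α,ℓ} ⇒ r = 2
n=3, r=2 ⇒ 1 dimensionless group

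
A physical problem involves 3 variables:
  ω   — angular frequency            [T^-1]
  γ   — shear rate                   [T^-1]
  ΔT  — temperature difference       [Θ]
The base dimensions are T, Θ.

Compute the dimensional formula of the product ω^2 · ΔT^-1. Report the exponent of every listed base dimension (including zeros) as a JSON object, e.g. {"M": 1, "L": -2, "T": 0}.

Write exponents as rows T,Θ / cols ω,γ,ΔT:
  T: [-1 -1  0]
  Θ: [ 0  0  1]
  [T]: (2)·-1+(-1)·0 = -2
  [Θ]: (2)·0+(-1)·1 = -1
⇒ T^-2 Θ^-1

{"T": -2, "Θ": -1}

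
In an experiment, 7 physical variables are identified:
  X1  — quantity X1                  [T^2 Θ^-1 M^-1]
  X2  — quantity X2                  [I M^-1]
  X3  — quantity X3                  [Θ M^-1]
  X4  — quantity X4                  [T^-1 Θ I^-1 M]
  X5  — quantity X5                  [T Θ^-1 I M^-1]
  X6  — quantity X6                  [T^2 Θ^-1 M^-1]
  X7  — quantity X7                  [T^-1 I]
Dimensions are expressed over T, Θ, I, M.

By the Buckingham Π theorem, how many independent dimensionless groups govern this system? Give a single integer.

Dimensional matrix (T×Θ×I×M by X1×X2×X3×X4×X5×X6×X7):
  T: [ 2  0  0 -1  1  2 -1]
  Θ: [-1  0  1  1 -1 -1  0]
  I: [ 0  1  0 -1  1  0  1]
  M: [-1 -1 -1  1 -1 -1  0]
RREF → pivots at {X1,X2,X3} ⇒ r = 3
Π count = n − r = 7 − 3 = 4

4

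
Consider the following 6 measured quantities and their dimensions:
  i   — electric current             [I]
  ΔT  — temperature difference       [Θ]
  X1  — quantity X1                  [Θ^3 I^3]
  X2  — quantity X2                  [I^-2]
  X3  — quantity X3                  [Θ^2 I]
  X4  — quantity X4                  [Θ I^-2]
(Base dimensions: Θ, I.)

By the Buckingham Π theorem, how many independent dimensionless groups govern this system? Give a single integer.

4

Write exponents as rows Θ,I / cols i,ΔT,X1,X2,X3,X4:
  Θ: [ 0  1  3  0  2  1]
  I: [ 1  0  3 -2  1 -2]
Echelon form has 2 nonzero rows (pivots: i,ΔT)
6 vars − rank 2 = 4 Π groups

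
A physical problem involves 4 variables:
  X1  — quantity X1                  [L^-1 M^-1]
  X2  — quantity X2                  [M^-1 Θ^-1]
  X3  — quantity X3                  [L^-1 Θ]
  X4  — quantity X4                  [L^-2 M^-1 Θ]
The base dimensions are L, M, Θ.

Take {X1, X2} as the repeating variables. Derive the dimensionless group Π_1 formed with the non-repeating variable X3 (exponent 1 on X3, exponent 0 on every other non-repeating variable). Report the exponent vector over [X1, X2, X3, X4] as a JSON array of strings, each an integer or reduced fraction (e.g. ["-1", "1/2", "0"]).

["-1", "1", "1", "0"]

Dimensional matrix (L×M×Θ by X1×X2×X3×X4):
  L: [-1  0 -1 -2]
  M: [-1 -1  0 -1]
  Θ: [ 0 -1  1  1]
Echelon form has 2 nonzero rows (pivots: X1,X2)
Pivot set = {X1,X2}, free = {X3,X4}
RREF:
  r0: [   1    0    1    2]
  r1: [   0    1   -1   -1]
  r2: [   0    0    0    0]
Fix exponent of X3 at 1, X4 at 0; solve each RREF row for its pivot's exponent:
  r0: exp(X1) + (1)·1 = 0 ⇒ exp(X1) = -1
  r1: exp(X2) + (-1)·1 = 0 ⇒ exp(X2) = 1
Π_1 = X1^-1 · X2 · X3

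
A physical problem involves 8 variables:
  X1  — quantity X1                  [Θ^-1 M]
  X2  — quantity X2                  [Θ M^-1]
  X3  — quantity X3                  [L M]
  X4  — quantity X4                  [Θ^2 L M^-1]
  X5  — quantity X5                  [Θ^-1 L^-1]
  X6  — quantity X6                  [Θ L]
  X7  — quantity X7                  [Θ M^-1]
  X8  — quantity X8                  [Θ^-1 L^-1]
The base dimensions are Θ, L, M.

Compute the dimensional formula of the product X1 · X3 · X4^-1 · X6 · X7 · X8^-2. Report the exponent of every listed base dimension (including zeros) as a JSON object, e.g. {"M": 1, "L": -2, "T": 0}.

{"Θ": 1, "L": 3, "M": 2}

Exponent matrix [Θ,L,M] × [X1,X2,X3,X4,X5,X6,X7,X8]:
  Θ: [-1  1  0  2 -1  1  1 -1]
  L: [ 0  0  1  1 -1  1  0 -1]
  M: [ 1 -1  1 -1  0  0 -1  0]
  [Θ]: (1)·-1+(1)·0+(-1)·2+(1)·1+(1)·1+(-2)·-1 = 1
  [L]: (1)·0+(1)·1+(-1)·1+(1)·1+(1)·0+(-2)·-1 = 3
  [M]: (1)·1+(1)·1+(-1)·-1+(1)·0+(1)·-1+(-2)·0 = 2
⇒ Θ L^3 M^2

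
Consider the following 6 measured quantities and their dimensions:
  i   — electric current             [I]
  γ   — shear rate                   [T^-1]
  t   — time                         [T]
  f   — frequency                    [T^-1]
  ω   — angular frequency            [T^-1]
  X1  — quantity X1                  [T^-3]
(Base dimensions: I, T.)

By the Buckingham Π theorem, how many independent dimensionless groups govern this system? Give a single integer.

4

Dimensional matrix (I×T by i×γ×t×f×ω×X1):
  I: [ 1  0  0  0  0  0]
  T: [ 0 -1  1 -1 -1 -3]
Row reduction gives pivot columns i,γ; rank = 2
Π count = n − r = 6 − 2 = 4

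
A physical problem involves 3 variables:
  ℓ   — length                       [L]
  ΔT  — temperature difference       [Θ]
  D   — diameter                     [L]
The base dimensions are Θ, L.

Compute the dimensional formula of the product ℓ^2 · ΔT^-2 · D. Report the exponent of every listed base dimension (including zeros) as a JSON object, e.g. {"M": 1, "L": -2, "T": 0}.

{"Θ": -2, "L": 3}

Write exponents as rows Θ,L / cols ℓ,ΔT,D:
  Θ: [ 0  1  0]
  L: [ 1  0  1]
  [Θ]: (2)·0+(-2)·1+(1)·0 = -2
  [L]: (2)·1+(-2)·0+(1)·1 = 3
⇒ Θ^-2 L^3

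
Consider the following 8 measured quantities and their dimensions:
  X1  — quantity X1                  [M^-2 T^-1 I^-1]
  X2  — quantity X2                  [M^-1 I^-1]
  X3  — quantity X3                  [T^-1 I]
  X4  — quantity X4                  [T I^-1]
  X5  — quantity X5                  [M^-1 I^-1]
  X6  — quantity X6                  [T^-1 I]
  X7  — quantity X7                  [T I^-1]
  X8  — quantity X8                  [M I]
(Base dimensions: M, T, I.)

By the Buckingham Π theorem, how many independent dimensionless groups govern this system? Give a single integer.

Write exponents as rows M,T,I / cols X1,X2,X3,X4,X5,X6,X7,X8:
  M: [-2 -1  0  0 -1  0  0  1]
  T: [-1  0 -1  1  0 -1  1  0]
  I: [-1 -1  1 -1 -1  1 -1  1]
Row reduction gives pivot columns X1,X2; rank = 2
n=8, r=2 ⇒ 6 dimensionless groups

6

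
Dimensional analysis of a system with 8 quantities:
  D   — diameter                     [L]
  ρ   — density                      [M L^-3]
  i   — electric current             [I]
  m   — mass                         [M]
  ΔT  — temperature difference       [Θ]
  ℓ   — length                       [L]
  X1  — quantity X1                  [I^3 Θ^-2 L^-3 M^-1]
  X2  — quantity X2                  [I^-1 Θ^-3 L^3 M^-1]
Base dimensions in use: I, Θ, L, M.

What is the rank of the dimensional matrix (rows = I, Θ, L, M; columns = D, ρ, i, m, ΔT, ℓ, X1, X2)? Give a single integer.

Write exponents as rows I,Θ,L,M / cols D,ρ,i,m,ΔT,ℓ,X1,X2:
  I: [ 0  0  1  0  0  0  3 -1]
  Θ: [ 0  0  0  0  1  0 -2 -3]
  L: [ 1 -3  0  0  0  1 -3  3]
  M: [ 0  1  0  1  0  0 -1 -1]
Row reduction gives pivot columns D,ρ,i,ΔT; rank = 4

4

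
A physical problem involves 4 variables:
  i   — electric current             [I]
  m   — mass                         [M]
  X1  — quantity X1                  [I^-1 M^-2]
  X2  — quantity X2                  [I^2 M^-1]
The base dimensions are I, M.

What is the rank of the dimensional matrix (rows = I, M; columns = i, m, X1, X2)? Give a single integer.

Write exponents as rows I,M / cols i,m,X1,X2:
  I: [ 1  0 -1  2]
  M: [ 0  1 -2 -1]
Row reduction gives pivot columns i,m; rank = 2

2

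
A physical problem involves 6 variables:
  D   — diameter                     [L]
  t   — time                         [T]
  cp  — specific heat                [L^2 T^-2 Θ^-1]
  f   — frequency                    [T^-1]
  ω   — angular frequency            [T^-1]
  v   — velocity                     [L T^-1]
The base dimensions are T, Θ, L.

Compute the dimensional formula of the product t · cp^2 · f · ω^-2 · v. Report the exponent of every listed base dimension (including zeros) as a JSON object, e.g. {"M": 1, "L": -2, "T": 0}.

Write exponents as rows T,Θ,L / cols D,t,cp,f,ω,v:
  T: [ 0  1 -2 -1 -1 -1]
  Θ: [ 0  0 -1  0  0  0]
  L: [ 1  0  2  0  0  1]
  [T]: (1)·1+(2)·-2+(1)·-1+(-2)·-1+(1)·-1 = -3
  [Θ]: (1)·0+(2)·-1+(1)·0+(-2)·0+(1)·0 = -2
  [L]: (1)·0+(2)·2+(1)·0+(-2)·0+(1)·1 = 5
⇒ T^-3 Θ^-2 L^5

{"T": -3, "Θ": -2, "L": 5}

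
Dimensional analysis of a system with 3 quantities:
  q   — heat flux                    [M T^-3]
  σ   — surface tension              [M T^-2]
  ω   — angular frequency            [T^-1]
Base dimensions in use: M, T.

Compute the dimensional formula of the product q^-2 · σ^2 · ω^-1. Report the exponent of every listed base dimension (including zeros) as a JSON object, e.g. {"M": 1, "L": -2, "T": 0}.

{"M": 0, "T": 3}

Write exponents as rows M,T / cols q,σ,ω:
  M: [ 1  1  0]
  T: [-3 -2 -1]
  [M]: (-2)·1+(2)·1+(-1)·0 = 0
  [T]: (-2)·-3+(2)·-2+(-1)·-1 = 3
⇒ T^3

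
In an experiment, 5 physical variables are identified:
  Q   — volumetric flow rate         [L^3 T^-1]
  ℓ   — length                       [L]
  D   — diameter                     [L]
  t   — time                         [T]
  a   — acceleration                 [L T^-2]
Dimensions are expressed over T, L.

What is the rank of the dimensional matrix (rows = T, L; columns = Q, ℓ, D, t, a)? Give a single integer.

2

Write exponents as rows T,L / cols Q,ℓ,D,t,a:
  T: [-1  0  0  1 -2]
  L: [ 3  1  1  0  1]
RREF → pivots at {Q,ℓ} ⇒ r = 2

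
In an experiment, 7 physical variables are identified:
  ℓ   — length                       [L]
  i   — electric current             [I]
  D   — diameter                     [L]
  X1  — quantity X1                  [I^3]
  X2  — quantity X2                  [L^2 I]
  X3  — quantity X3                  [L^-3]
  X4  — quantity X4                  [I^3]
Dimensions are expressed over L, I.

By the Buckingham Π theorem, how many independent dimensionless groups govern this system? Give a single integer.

Dimensional matrix (L×I by ℓ×i×D×X1×X2×X3×X4):
  L: [ 1  0  1  0  2 -3  0]
  I: [ 0  1  0  3  1  0  3]
Row reduction gives pivot columns ℓ,i; rank = 2
Π count = n − r = 7 − 2 = 5

5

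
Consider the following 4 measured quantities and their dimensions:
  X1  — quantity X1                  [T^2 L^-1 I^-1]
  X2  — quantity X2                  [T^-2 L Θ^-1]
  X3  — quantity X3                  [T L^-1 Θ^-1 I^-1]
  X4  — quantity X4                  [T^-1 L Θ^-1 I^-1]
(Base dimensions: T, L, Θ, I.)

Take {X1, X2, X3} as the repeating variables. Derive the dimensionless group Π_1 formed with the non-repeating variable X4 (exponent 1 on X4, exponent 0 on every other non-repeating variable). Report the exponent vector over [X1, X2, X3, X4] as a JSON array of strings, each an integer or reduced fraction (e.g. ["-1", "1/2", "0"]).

Write exponents as rows T,L,Θ,I / cols X1,X2,X3,X4:
  T: [ 2 -2  1 -1]
  L: [-1  1 -1  1]
  Θ: [ 0 -1 -1 -1]
  I: [-1  0 -1 -1]
RREF → pivots at {X1,X2,X3} ⇒ r = 3
Pivot set = {X1,X2,X3}, free = {X4}
RREF:
  r0: [   1    0    0    2]
  r1: [   0    1    0    2]
  r2: [   0    0    1   -1]
  r3: [   0    0    0    0]
Fix exponent of X4 at 1; solve each RREF row for its pivot's exponent:
  r0: exp(X1) + (2)·1 = 0 ⇒ exp(X1) = -2
  r1: exp(X2) + (2)·1 = 0 ⇒ exp(X2) = -2
  r2: exp(X3) + (-1)·1 = 0 ⇒ exp(X3) = 1
Π_1 = X1^-2 · X2^-2 · X3 · X4

["-2", "-2", "1", "1"]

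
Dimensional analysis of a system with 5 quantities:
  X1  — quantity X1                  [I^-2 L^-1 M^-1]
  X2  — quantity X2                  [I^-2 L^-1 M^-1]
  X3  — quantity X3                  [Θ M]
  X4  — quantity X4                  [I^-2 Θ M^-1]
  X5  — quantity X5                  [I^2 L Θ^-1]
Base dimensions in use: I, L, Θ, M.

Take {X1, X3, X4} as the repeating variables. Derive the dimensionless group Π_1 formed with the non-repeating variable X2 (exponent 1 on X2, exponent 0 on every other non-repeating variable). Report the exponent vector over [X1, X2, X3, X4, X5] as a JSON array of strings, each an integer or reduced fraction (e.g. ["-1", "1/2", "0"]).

Dimensional matrix (I×L×Θ×M by X1×X2×X3×X4×X5):
  I: [-2 -2  0 -2  2]
  L: [-1 -1  0  0  1]
  Θ: [ 0  0  1  1 -1]
  M: [-1 -1  1 -1  0]
Row reduction gives pivot columns X1,X3,X4; rank = 3
Repeat: X1,X3,X4; free: X2,X5
RREF:
  r0: [   1    1    0    0   -1]
  r1: [   0    0    1    0   -1]
  r2: [   0    0    0    1    0]
  r3: [   0    0    0    0    0]
Fix exponent of X2 at 1, X5 at 0; solve each RREF row for its pivot's exponent:
  r0: exp(X1) + (1)·1 = 0 ⇒ exp(X1) = -1
  r1: exp(X3) + (0)·1 = 0 ⇒ exp(X3) = 0
  r2: exp(X4) + (0)·1 = 0 ⇒ exp(X4) = 0
Π_1 = X1^-1 · X2

["-1", "1", "0", "0", "0"]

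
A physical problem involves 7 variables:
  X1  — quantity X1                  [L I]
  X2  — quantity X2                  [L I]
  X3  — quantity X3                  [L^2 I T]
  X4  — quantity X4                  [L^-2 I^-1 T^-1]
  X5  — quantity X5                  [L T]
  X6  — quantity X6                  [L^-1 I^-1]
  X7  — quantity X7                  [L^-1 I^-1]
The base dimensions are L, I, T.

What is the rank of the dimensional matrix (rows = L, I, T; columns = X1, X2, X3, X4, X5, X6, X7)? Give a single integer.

Dimensional matrix (L×I×T by X1×X2×X3×X4×X5×X6×X7):
  L: [ 1  1  2 -2  1 -1 -1]
  I: [ 1  1  1 -1  0 -1 -1]
  T: [ 0  0  1 -1  1  0  0]
Echelon form has 2 nonzero rows (pivots: X1,X3)

2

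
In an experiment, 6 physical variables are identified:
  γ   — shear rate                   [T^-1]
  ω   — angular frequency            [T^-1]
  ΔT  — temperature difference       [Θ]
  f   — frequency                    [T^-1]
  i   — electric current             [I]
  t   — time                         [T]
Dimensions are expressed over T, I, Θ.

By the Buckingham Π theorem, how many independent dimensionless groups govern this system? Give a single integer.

3

Dimensional matrix (T×I×Θ by γ×ω×ΔT×f×i×t):
  T: [-1 -1  0 -1  0  1]
  I: [ 0  0  0  0  1  0]
  Θ: [ 0  0  1  0  0  0]
RREF → pivots at {γ,ΔT,i} ⇒ r = 3
Π count = n − r = 6 − 3 = 3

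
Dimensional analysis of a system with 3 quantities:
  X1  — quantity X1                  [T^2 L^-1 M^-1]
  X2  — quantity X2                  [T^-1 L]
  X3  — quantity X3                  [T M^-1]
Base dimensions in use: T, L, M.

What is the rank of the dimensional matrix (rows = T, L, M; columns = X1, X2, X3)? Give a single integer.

2

Dimensional matrix (T×L×M by X1×X2×X3):
  T: [ 2 -1  1]
  L: [-1  1  0]
  M: [-1  0 -1]
Row reduction gives pivot columns X1,X2; rank = 2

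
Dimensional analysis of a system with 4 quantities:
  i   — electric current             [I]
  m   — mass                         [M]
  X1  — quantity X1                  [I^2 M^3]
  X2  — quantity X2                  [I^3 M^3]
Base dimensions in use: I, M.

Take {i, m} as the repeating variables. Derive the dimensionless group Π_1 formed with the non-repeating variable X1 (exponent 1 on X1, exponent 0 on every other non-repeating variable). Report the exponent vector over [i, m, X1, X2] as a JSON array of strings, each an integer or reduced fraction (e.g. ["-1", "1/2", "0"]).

["-2", "-3", "1", "0"]

Dimensional matrix (I×M by i×m×X1×X2):
  I: [ 1  0  2  3]
  M: [ 0  1  3  3]
Echelon form has 2 nonzero rows (pivots: i,m)
Repeat: i,m; free: X1,X2
RREF:
  r0: [   1    0    2    3]
  r1: [   0    1    3    3]
Fix exponent of X1 at 1, X2 at 0; solve each RREF row for its pivot's exponent:
  r0: exp(i) + (2)·1 = 0 ⇒ exp(i) = -2
  r1: exp(m) + (3)·1 = 0 ⇒ exp(m) = -3
Π_1 = i^-2 · m^-3 · X1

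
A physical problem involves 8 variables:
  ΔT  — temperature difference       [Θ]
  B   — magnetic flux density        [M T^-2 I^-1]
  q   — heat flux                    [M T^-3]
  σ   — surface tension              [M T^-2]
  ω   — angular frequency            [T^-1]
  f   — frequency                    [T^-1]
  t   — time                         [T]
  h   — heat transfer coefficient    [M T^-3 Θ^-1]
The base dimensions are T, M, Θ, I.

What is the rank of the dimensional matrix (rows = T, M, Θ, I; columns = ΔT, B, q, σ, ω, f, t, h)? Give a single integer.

4

Dimensional matrix (T×M×Θ×I by ΔT×B×q×σ×ω×f×t×h):
  T: [ 0 -2 -3 -2 -1 -1  1 -3]
  M: [ 0  1  1  1  0  0  0  1]
  Θ: [ 1  0  0  0  0  0  0 -1]
  I: [ 0 -1  0  0  0  0  0  0]
Row reduction gives pivot columns ΔT,B,q,σ; rank = 4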